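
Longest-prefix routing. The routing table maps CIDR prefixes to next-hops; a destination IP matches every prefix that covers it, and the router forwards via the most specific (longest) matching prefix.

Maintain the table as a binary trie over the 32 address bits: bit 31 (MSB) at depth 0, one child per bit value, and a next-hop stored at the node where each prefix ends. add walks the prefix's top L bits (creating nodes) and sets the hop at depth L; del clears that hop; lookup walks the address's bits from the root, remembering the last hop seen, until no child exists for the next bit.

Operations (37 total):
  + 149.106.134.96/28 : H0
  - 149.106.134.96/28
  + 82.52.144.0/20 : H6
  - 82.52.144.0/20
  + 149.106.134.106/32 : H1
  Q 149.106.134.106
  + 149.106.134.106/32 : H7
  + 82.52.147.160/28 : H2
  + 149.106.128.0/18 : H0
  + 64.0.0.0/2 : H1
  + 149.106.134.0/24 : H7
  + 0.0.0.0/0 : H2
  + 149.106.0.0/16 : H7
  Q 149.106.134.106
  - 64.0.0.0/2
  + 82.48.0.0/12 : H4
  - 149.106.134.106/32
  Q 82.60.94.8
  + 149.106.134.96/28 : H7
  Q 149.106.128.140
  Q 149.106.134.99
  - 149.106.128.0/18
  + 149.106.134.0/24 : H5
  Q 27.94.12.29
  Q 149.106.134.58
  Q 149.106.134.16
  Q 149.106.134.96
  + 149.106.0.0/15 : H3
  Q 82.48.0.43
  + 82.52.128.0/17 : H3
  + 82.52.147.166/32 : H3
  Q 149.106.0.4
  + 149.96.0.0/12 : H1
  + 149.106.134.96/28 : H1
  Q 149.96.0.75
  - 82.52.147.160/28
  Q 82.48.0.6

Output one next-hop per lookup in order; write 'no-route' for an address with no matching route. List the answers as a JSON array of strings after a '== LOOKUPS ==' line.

Trace:
  add 149.106.134.96/28 -> H0 at depth 28
  - 149.106.134.96/28 clear@28
  add 82.52.144.0/20 -> H6 at depth 20
  - 82.52.144.0/20 clear@20
  add 149.106.134.106/32 -> H1 at depth 32
  lookup 149.106.134.106: bits 10010101011010101000011001101010 walk d0:-→d1:-→d2:-→d3:-→d4:-→d5:-→d6:-→d7:-→d8:-→d9:-→d10:-→d11:-→d12:-→d13:-→d14:-→d15:-→d16:-→d17:-→d18:-→d19:-→d20:-→d21:-→d22:-→d23:-→d24:-→d25:-→d26:-→d27:-→d28:-→d29:-→d30:-→d31:-→d32:H1 -> H1
  add 149.106.134.106/32 -> H7 at depth 32
  add 82.52.147.160/28 -> H2 at depth 28
  add 149.106.128.0/18 -> H0 at depth 18
  add 64.0.0.0/2 -> H1 at depth 2
  add 149.106.134.0/24 -> H7 at depth 24
  add 0.0.0.0/0 -> H2 at depth 0
  add 149.106.0.0/16 -> H7 at depth 16
  lookup 149.106.134.106: bits 10010101011010101000011001101010 walk d0:H2→d1:-→d2:-→d3:-→d4:-→d5:-→d6:-→d7:-→d8:-→d9:-→d10:-→d11:-→d12:-→d13:-→d14:-→d15:-→d16:H7→d17:-→d18:H0→d19:-→d20:-→d21:-→d22:-→d23:-→d24:H7→d25:-→d26:-→d27:-→d28:-→d29:-→d30:-→d31:-→d32:H7 -> H7
  - 64.0.0.0/2 clear@2
  add 82.48.0.0/12 -> H4 at depth 12
  - 149.106.134.106/32 clear@32
  lookup 82.60.94.8: bits 010100100011 walk d0:H2→d1:-→d2:-→d3:-→d4:-→d5:-→d6:-→d7:-→d8:-→d9:-→d10:-→d11:-→d12:H4 -> H4
  add 149.106.134.96/28 -> H7 at depth 28
  lookup 149.106.128.140: bits 100101010110101010000 walk d0:H2→d1:-→d2:-→d3:-→d4:-→d5:-→d6:-→d7:-→d8:-→d9:-→d10:-→d11:-→d12:-→d13:-→d14:-→d15:-→d16:H7→d17:-→d18:H0→d19:-→d20:-→d21:- -> H0
  lookup 149.106.134.99: bits 1001010101101010100001100110 walk d0:H2→d1:-→d2:-→d3:-→d4:-→d5:-→d6:-→d7:-→d8:-→d9:-→d10:-→d11:-→d12:-→d13:-→d14:-→d15:-→d16:H7→d17:-→d18:H0→d19:-→d20:-→d21:-→d22:-→d23:-→d24:H7→d25:-→d26:-→d27:-→d28:H7 -> H7
  - 149.106.128.0/18 clear@18
  add 149.106.134.0/24 -> H5 at depth 24
  lookup 27.94.12.29: bits 0 walk d0:H2→d1:- -> H2
  lookup 149.106.134.58: bits 1001010101101010100001100 walk d0:H2→d1:-→d2:-→d3:-→d4:-→d5:-→d6:-→d7:-→d8:-→d9:-→d10:-→d11:-→d12:-→d13:-→d14:-→d15:-→d16:H7→d17:-→d18:-→d19:-→d20:-→d21:-→d22:-→d23:-→d24:H5→d25:- -> H5
  lookup 149.106.134.16: bits 1001010101101010100001100 walk d0:H2→d1:-→d2:-→d3:-→d4:-→d5:-→d6:-→d7:-→d8:-→d9:-→d10:-→d11:-→d12:-→d13:-→d14:-→d15:-→d16:H7→d17:-→d18:-→d19:-→d20:-→d21:-→d22:-→d23:-→d24:H5→d25:- -> H5
  lookup 149.106.134.96: bits 1001010101101010100001100110 walk d0:H2→d1:-→d2:-→d3:-→d4:-→d5:-→d6:-→d7:-→d8:-→d9:-→d10:-→d11:-→d12:-→d13:-→d14:-→d15:-→d16:H7→d17:-→d18:-→d19:-→d20:-→d21:-→d22:-→d23:-→d24:H5→d25:-→d26:-→d27:-→d28:H7 -> H7
  add 149.106.0.0/15 -> H3 at depth 15
  lookup 82.48.0.43: bits 0101001000110 walk d0:H2→d1:-→d2:-→d3:-→d4:-→d5:-→d6:-→d7:-→d8:-→d9:-→d10:-→d11:-→d12:H4→d13:- -> H4
  add 82.52.128.0/17 -> H3 at depth 17
  add 82.52.147.166/32 -> H3 at depth 32
  lookup 149.106.0.4: bits 1001010101101010 walk d0:H2→d1:-→d2:-→d3:-→d4:-→d5:-→d6:-→d7:-→d8:-→d9:-→d10:-→d11:-→d12:-→d13:-→d14:-→d15:H3→d16:H7 -> H7
  add 149.96.0.0/12 -> H1 at depth 12
  add 149.106.134.96/28 -> H1 at depth 28
  lookup 149.96.0.75: bits 100101010110 walk d0:H2→d1:-→d2:-→d3:-→d4:-→d5:-→d6:-→d7:-→d8:-→d9:-→d10:-→d11:-→d12:H1 -> H1
  - 82.52.147.160/28 clear@28
  lookup 82.48.0.6: bits 0101001000110 walk d0:H2→d1:-→d2:-→d3:-→d4:-→d5:-→d6:-→d7:-→d8:-→d9:-→d10:-→d11:-→d12:H4→d13:- -> H4

== LOOKUPS ==
["H1","H7","H4","H0","H7","H2","H5","H5","H7","H4","H7","H1","H4"]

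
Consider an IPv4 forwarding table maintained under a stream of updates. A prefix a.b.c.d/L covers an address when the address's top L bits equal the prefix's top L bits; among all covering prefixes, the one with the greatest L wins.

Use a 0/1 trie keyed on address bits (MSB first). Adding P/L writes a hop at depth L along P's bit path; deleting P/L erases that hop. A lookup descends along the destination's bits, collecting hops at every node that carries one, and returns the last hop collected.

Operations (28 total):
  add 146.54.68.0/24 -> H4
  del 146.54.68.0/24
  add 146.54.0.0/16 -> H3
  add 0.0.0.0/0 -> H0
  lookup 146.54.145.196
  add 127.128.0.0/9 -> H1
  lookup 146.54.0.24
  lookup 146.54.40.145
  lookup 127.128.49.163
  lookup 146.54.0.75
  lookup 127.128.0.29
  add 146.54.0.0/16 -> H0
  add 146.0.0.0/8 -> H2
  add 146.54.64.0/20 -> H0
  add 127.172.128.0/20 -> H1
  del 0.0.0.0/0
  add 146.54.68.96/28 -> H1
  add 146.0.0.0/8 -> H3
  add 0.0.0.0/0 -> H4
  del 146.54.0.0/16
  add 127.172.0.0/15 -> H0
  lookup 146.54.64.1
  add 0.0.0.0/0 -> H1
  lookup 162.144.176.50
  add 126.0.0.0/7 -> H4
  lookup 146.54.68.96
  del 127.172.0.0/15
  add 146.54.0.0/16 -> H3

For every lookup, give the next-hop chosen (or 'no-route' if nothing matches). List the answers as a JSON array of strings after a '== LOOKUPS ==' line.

Process each operation:
  add 146.54.68.0/24 -> H4 at depth 24
  del 146.54.68.0/24 (clear depth 24)
  add 146.54.0.0/16 -> H3 at depth 16
  add 0.0.0.0/0 -> H0 at depth 0
  ? 146.54.145.196  path d0:H0→d1:-→d2:-→d3:-→d4:-→d5:-→d6:-→d7:-→d8:-→d9:-→d10:-→d11:-→d12:-→d13:-→d14:-→d15:-→d16:H3  best=H3
  add 127.128.0.0/9 -> H1 at depth 9
  ? 146.54.0.24  path d0:H0→d1:-→d2:-→d3:-→d4:-→d5:-→d6:-→d7:-→d8:-→d9:-→d10:-→d11:-→d12:-→d13:-→d14:-→d15:-→d16:H3→d17:-  best=H3
  ? 146.54.40.145  path d0:H0→d1:-→d2:-→d3:-→d4:-→d5:-→d6:-→d7:-→d8:-→d9:-→d10:-→d11:-→d12:-→d13:-→d14:-→d15:-→d16:H3→d17:-  best=H3
  ? 127.128.49.163  path d0:H0→d1:-→d2:-→d3:-→d4:-→d5:-→d6:-→d7:-→d8:-→d9:H1  best=H1
  ? 146.54.0.75  path d0:H0→d1:-→d2:-→d3:-→d4:-→d5:-→d6:-→d7:-→d8:-→d9:-→d10:-→d11:-→d12:-→d13:-→d14:-→d15:-→d16:H3→d17:-  best=H3
  ? 127.128.0.29  path d0:H0→d1:-→d2:-→d3:-→d4:-→d5:-→d6:-→d7:-→d8:-→d9:H1  best=H1
  add 146.54.0.0/16 -> H0 at depth 16
  add 146.0.0.0/8 -> H2 at depth 8
  add 146.54.64.0/20 -> H0 at depth 20
  add 127.172.128.0/20 -> H1 at depth 20
  del 0.0.0.0/0 (clear depth 0)
  add 146.54.68.96/28 -> H1 at depth 28
  add 146.0.0.0/8 -> H3 at depth 8
  add 0.0.0.0/0 -> H4 at depth 0
  del 146.54.0.0/16 (clear depth 16)
  add 127.172.0.0/15 -> H0 at depth 15
  ? 146.54.64.1  path d0:H4→d1:-→d2:-→d3:-→d4:-→d5:-→d6:-→d7:-→d8:H3→d9:-→d10:-→d11:-→d12:-→d13:-→d14:-→d15:-→d16:-→d17:-→d18:-→d19:-→d20:H0→d21:-  best=H0
  add 0.0.0.0/0 -> H1 at depth 0
  ? 162.144.176.50  path d0:H1→d1:-→d2:-  best=H1
  add 126.0.0.0/7 -> H4 at depth 7
  ? 146.54.68.96  path d0:H1→d1:-→d2:-→d3:-→d4:-→d5:-→d6:-→d7:-→d8:H3→d9:-→d10:-→d11:-→d12:-→d13:-→d14:-→d15:-→d16:-→d17:-→d18:-→d19:-→d20:H0→d21:-→d22:-→d23:-→d24:-→d25:-→d26:-→d27:-→d28:H1  best=H1
  del 127.172.0.0/15 (clear depth 15)
  add 146.54.0.0/16 -> H3 at depth 16

== LOOKUPS ==
["H3","H3","H3","H1","H3","H1","H0","H1","H1"]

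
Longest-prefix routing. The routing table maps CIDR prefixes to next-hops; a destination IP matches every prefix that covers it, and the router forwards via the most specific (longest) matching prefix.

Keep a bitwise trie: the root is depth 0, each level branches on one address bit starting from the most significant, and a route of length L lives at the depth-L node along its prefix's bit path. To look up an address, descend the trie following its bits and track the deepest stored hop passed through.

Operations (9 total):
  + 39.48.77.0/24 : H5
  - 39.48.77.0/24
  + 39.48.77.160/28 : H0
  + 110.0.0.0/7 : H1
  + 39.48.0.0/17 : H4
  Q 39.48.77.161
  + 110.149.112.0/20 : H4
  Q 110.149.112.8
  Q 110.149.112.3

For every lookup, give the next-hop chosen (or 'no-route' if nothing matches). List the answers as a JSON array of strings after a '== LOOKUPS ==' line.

Trace:
  + 39.48.77.0/24 (H5) depth=24
  - 39.48.77.0/24 clear@24
  + 39.48.77.160/28 (H0) depth=28
  + 110.0.0.0/7 (H1) depth=7
  + 39.48.0.0/17 (H4) depth=17
  ? 39.48.77.161  path d0:-→d1:-→d2:-→d3:-→d4:-→d5:-→d6:-→d7:-→d8:-→d9:-→d10:-→d11:-→d12:-→d13:-→d14:-→d15:-→d16:-→d17:H4→d18:-→d19:-→d20:-→d21:-→d22:-→d23:-→d24:-→d25:-→d26:-→d27:-→d28:H0  best=H0
  + 110.149.112.0/20 (H4) depth=20
  ? 110.149.112.8  path d0:-→d1:-→d2:-→d3:-→d4:-→d5:-→d6:-→d7:H1→d8:-→d9:-→d10:-→d11:-→d12:-→d13:-→d14:-→d15:-→d16:-→d17:-→d18:-→d19:-→d20:H4  best=H4
  ? 110.149.112.3  path d0:-→d1:-→d2:-→d3:-→d4:-→d5:-→d6:-→d7:H1→d8:-→d9:-→d10:-→d11:-→d12:-→d13:-→d14:-→d15:-→d16:-→d17:-→d18:-→d19:-→d20:H4  best=H4

== LOOKUPS ==
["H0","H4","H4"]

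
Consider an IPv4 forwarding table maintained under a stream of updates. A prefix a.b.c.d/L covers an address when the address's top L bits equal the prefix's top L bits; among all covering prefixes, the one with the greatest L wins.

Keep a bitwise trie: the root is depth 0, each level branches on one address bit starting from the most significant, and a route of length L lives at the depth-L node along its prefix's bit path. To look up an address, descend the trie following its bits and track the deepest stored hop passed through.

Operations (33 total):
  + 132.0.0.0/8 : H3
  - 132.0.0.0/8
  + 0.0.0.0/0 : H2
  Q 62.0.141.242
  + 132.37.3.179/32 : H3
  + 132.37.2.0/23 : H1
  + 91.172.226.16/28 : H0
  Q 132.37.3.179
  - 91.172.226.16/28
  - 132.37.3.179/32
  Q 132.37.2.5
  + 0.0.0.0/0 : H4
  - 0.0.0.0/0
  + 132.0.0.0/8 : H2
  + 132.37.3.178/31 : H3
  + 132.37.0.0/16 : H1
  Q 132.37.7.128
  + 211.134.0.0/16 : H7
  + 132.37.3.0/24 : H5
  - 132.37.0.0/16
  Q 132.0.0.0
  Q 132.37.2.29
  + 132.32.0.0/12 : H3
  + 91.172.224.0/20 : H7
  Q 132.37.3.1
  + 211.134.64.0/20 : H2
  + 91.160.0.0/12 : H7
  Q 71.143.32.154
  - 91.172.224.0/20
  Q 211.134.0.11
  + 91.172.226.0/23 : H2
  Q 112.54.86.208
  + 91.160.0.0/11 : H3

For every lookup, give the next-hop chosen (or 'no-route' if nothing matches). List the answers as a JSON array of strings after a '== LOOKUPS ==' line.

Apply in order:
  add 132.0.0.0/8 -> H3 at depth 8
  - 132.0.0.0/8 clear@8
  add 0.0.0.0/0 -> H2 at depth 0
  lookup 62.0.141.242: bits ε walk d0:H2 -> H2
  add 132.37.3.179/32 -> H3 at depth 32
  add 132.37.2.0/23 -> H1 at depth 23
  add 91.172.226.16/28 -> H0 at depth 28
  lookup 132.37.3.179: bits 10000100001001010000001110110011 walk d0:H2→d1:-→d2:-→d3:-→d4:-→d5:-→d6:-→d7:-→d8:-→d9:-→d10:-→d11:-→d12:-→d13:-→d14:-→d15:-→d16:-→d17:-→d18:-→d19:-→d20:-→d21:-→d22:-→d23:H1→d24:-→d25:-→d26:-→d27:-→d28:-→d29:-→d30:-→d31:-→d32:H3 -> H3
  - 91.172.226.16/28 clear@28
  - 132.37.3.179/32 clear@32
  lookup 132.37.2.5: bits 10000100001001010000001 walk d0:H2→d1:-→d2:-→d3:-→d4:-→d5:-→d6:-→d7:-→d8:-→d9:-→d10:-→d11:-→d12:-→d13:-→d14:-→d15:-→d16:-→d17:-→d18:-→d19:-→d20:-→d21:-→d22:-→d23:H1 -> H1
  add 0.0.0.0/0 -> H4 at depth 0
  - 0.0.0.0/0 clear@0
  add 132.0.0.0/8 -> H2 at depth 8
  add 132.37.3.178/31 -> H3 at depth 31
  add 132.37.0.0/16 -> H1 at depth 16
  lookup 132.37.7.128: bits 100001000010010100000 walk d0:-→d1:-→d2:-→d3:-→d4:-→d5:-→d6:-→d7:-→d8:H2→d9:-→d10:-→d11:-→d12:-→d13:-→d14:-→d15:-→d16:H1→d17:-→d18:-→d19:-→d20:-→d21:- -> H1
  add 211.134.0.0/16 -> H7 at depth 16
  add 132.37.3.0/24 -> H5 at depth 24
  - 132.37.0.0/16 clear@16
  lookup 132.0.0.0: bits 1000010000 walk d0:-→d1:-→d2:-→d3:-→d4:-→d5:-→d6:-→d7:-→d8:H2→d9:-→d10:- -> H2
  lookup 132.37.2.29: bits 10000100001001010000001 walk d0:-→d1:-→d2:-→d3:-→d4:-→d5:-→d6:-→d7:-→d8:H2→d9:-→d10:-→d11:-→d12:-→d13:-→d14:-→d15:-→d16:-→d17:-→d18:-→d19:-→d20:-→d21:-→d22:-→d23:H1 -> H1
  add 132.32.0.0/12 -> H3 at depth 12
  add 91.172.224.0/20 -> H7 at depth 20
  lookup 132.37.3.1: bits 100001000010010100000011 walk d0:-→d1:-→d2:-→d3:-→d4:-→d5:-→d6:-→d7:-→d8:H2→d9:-→d10:-→d11:-→d12:H3→d13:-→d14:-→d15:-→d16:-→d17:-→d18:-→d19:-→d20:-→d21:-→d22:-→d23:H1→d24:H5 -> H5
  add 211.134.64.0/20 -> H2 at depth 20
  add 91.160.0.0/12 -> H7 at depth 12
  lookup 71.143.32.154: bits 010 walk d0:-→d1:-→d2:-→d3:- -> no-route
  - 91.172.224.0/20 clear@20
  lookup 211.134.0.11: bits 11010011100001100 walk d0:-→d1:-→d2:-→d3:-→d4:-→d5:-→d6:-→d7:-→d8:-→d9:-→d10:-→d11:-→d12:-→d13:-→d14:-→d15:-→d16:H7→d17:- -> H7
  add 91.172.226.0/23 -> H2 at depth 23
  lookup 112.54.86.208: bits 01 walk d0:-→d1:-→d2:- -> no-route
  add 91.160.0.0/11 -> H3 at depth 11

== LOOKUPS ==
["H2","H3","H1","H1","H2","H1","H5","no-route","H7","no-route"]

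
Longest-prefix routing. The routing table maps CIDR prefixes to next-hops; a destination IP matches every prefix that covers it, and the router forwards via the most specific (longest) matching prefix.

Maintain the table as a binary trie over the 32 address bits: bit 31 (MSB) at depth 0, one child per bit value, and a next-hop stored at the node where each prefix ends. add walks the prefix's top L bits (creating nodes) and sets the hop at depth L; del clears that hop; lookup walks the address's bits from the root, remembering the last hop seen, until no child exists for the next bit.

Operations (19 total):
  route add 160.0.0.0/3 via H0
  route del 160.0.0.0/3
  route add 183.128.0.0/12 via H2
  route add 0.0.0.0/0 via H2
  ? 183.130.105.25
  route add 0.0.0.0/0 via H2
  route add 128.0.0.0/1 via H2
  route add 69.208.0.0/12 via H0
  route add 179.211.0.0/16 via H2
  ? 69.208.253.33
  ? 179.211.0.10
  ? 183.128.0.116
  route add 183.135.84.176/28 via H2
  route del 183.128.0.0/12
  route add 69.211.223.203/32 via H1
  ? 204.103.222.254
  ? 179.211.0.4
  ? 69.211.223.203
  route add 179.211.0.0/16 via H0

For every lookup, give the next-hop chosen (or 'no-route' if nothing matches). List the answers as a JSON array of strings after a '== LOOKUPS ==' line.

Trace:
  add 160.0.0.0/3 -> H0 at depth 3
  - 160.0.0.0/3 clear@3
  add 183.128.0.0/12 -> H2 at depth 12
  add 0.0.0.0/0 -> H2 at depth 0
  lookup 183.130.105.25: bits 101101111000 walk d0:H2→d1:-→d2:-→d3:-→d4:-→d5:-→d6:-→d7:-→d8:-→d9:-→d10:-→d11:-→d12:H2 -> H2
  add 0.0.0.0/0 -> H2 at depth 0
  add 128.0.0.0/1 -> H2 at depth 1
  add 69.208.0.0/12 -> H0 at depth 12
  add 179.211.0.0/16 -> H2 at depth 16
  lookup 69.208.253.33: bits 010001011101 walk d0:H2→d1:-→d2:-→d3:-→d4:-→d5:-→d6:-→d7:-→d8:-→d9:-→d10:-→d11:-→d12:H0 -> H0
  lookup 179.211.0.10: bits 1011001111010011 walk d0:H2→d1:H2→d2:-→d3:-→d4:-→d5:-→d6:-→d7:-→d8:-→d9:-→d10:-→d11:-→d12:-→d13:-→d14:-→d15:-→d16:H2 -> H2
  lookup 183.128.0.116: bits 101101111000 walk d0:H2→d1:H2→d2:-→d3:-→d4:-→d5:-→d6:-→d7:-→d8:-→d9:-→d10:-→d11:-→d12:H2 -> H2
  add 183.135.84.176/28 -> H2 at depth 28
  - 183.128.0.0/12 clear@12
  add 69.211.223.203/32 -> H1 at depth 32
  lookup 204.103.222.254: bits 1 walk d0:H2→d1:H2 -> H2
  lookup 179.211.0.4: bits 1011001111010011 walk d0:H2→d1:H2→d2:-→d3:-→d4:-→d5:-→d6:-→d7:-→d8:-→d9:-→d10:-→d11:-→d12:-→d13:-→d14:-→d15:-→d16:H2 -> H2
  lookup 69.211.223.203: bits 01000101110100111101111111001011 walk d0:H2→d1:-→d2:-→d3:-→d4:-→d5:-→d6:-→d7:-→d8:-→d9:-→d10:-→d11:-→d12:H0→d13:-→d14:-→d15:-→d16:-→d17:-→d18:-→d19:-→d20:-→d21:-→d22:-→d23:-→d24:-→d25:-→d26:-→d27:-→d28:-→d29:-→d30:-→d31:-→d32:H1 -> H1
  add 179.211.0.0/16 -> H0 at depth 16

== LOOKUPS ==
["H2","H0","H2","H2","H2","H2","H1"]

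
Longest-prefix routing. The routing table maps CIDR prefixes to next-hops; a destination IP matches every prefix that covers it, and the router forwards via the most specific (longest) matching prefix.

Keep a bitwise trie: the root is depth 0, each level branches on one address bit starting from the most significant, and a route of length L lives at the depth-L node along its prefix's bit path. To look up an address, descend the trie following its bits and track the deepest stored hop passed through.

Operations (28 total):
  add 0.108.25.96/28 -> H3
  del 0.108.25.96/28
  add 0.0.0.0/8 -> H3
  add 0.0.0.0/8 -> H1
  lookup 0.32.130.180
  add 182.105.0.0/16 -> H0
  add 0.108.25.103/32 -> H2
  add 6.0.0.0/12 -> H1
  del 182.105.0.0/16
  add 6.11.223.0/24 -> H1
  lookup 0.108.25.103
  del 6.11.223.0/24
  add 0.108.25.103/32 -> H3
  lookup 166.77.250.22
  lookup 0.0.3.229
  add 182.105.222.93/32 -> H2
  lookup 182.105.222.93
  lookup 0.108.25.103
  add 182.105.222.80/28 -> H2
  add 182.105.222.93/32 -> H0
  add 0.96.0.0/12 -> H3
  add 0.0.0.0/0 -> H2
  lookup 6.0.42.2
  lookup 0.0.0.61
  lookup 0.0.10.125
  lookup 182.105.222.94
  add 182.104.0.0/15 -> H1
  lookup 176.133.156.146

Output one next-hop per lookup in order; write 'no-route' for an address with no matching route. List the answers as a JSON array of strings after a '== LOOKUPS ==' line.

Process each operation:
  add 0.108.25.96/28 -> H3 at depth 28
  - 0.108.25.96/28 clear@28
  add 0.0.0.0/8 -> H3 at depth 8
  add 0.0.0.0/8 -> H1 at depth 8
  ? 0.32.130.180  path d0:-→d1:-→d2:-→d3:-→d4:-→d5:-→d6:-→d7:-→d8:H1→d9:-  best=H1
  add 182.105.0.0/16 -> H0 at depth 16
  add 0.108.25.103/32 -> H2 at depth 32
  add 6.0.0.0/12 -> H1 at depth 12
  - 182.105.0.0/16 clear@16
  add 6.11.223.0/24 -> H1 at depth 24
  ? 0.108.25.103  path d0:-→d1:-→d2:-→d3:-→d4:-→d5:-→d6:-→d7:-→d8:H1→d9:-→d10:-→d11:-→d12:-→d13:-→d14:-→d15:-→d16:-→d17:-→d18:-→d19:-→d20:-→d21:-→d22:-→d23:-→d24:-→d25:-→d26:-→d27:-→d28:-→d29:-→d30:-→d31:-→d32:H2  best=H2
  - 6.11.223.0/24 clear@24
  add 0.108.25.103/32 -> H3 at depth 32
  ? 166.77.250.22  path d0:-→d1:-→d2:-→d3:-  best=no-route
  ? 0.0.3.229  path d0:-→d1:-→d2:-→d3:-→d4:-→d5:-→d6:-→d7:-→d8:H1→d9:-  best=H1
  add 182.105.222.93/32 -> H2 at depth 32
  ? 182.105.222.93  path d0:-→d1:-→d2:-→d3:-→d4:-→d5:-→d6:-→d7:-→d8:-→d9:-→d10:-→d11:-→d12:-→d13:-→d14:-→d15:-→d16:-→d17:-→d18:-→d19:-→d20:-→d21:-→d22:-→d23:-→d24:-→d25:-→d26:-→d27:-→d28:-→d29:-→d30:-→d31:-→d32:H2  best=H2
  ? 0.108.25.103  path d0:-→d1:-→d2:-→d3:-→d4:-→d5:-→d6:-→d7:-→d8:H1→d9:-→d10:-→d11:-→d12:-→d13:-→d14:-→d15:-→d16:-→d17:-→d18:-→d19:-→d20:-→d21:-→d22:-→d23:-→d24:-→d25:-→d26:-→d27:-→d28:-→d29:-→d30:-→d31:-→d32:H3  best=H3
  add 182.105.222.80/28 -> H2 at depth 28
  add 182.105.222.93/32 -> H0 at depth 32
  add 0.96.0.0/12 -> H3 at depth 12
  add 0.0.0.0/0 -> H2 at depth 0
  ? 6.0.42.2  path d0:H2→d1:-→d2:-→d3:-→d4:-→d5:-→d6:-→d7:-→d8:-→d9:-→d10:-→d11:-→d12:H1  best=H1
  ? 0.0.0.61  path d0:H2→d1:-→d2:-→d3:-→d4:-→d5:-→d6:-→d7:-→d8:H1→d9:-  best=H1
  ? 0.0.10.125  path d0:H2→d1:-→d2:-→d3:-→d4:-→d5:-→d6:-→d7:-→d8:H1→d9:-  best=H1
  ? 182.105.222.94  path d0:H2→d1:-→d2:-→d3:-→d4:-→d5:-→d6:-→d7:-→d8:-→d9:-→d10:-→d11:-→d12:-→d13:-→d14:-→d15:-→d16:-→d17:-→d18:-→d19:-→d20:-→d21:-→d22:-→d23:-→d24:-→d25:-→d26:-→d27:-→d28:H2→d29:-→d30:-  best=H2
  add 182.104.0.0/15 -> H1 at depth 15
  ? 176.133.156.146  path d0:H2→d1:-→d2:-→d3:-→d4:-→d5:-  best=H2

== LOOKUPS ==
["H1","H2","no-route","H1","H2","H3","H1","H1","H1","H2","H2"]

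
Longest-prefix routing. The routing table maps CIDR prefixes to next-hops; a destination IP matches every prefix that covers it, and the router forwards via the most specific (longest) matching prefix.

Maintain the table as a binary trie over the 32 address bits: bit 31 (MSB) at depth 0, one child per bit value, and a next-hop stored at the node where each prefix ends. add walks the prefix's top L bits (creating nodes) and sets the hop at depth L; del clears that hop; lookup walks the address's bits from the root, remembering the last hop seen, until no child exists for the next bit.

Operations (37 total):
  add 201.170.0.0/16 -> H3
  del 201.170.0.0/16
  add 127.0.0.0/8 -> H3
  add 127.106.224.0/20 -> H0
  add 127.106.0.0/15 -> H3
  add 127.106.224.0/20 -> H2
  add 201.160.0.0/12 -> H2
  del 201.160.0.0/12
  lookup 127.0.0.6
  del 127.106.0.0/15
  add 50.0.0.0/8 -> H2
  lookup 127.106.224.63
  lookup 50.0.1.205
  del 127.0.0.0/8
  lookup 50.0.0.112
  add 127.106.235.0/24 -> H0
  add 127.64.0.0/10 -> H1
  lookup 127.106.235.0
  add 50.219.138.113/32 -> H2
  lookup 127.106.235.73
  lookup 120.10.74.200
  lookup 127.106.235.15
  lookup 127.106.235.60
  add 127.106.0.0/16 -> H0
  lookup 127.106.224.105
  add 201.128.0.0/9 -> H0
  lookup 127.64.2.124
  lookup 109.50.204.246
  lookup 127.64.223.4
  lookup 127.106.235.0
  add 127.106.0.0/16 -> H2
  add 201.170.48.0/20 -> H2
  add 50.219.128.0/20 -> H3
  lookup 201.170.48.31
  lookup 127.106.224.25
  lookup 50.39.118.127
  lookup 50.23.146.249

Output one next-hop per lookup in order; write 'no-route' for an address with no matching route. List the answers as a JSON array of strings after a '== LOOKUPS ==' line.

Process each operation:
  + 201.170.0.0/16 (H3) depth=16
  del 201.170.0.0/16 (clear depth 16)
  + 127.0.0.0/8 (H3) depth=8
  + 127.106.224.0/20 (H0) depth=20
  + 127.106.0.0/15 (H3) depth=15
  + 127.106.224.0/20 (H2) depth=20
  + 201.160.0.0/12 (H2) depth=12
  del 201.160.0.0/12 (clear depth 12)
  lookup 127.0.0.6: bits 011111110 walk d0:-→d1:-→d2:-→d3:-→d4:-→d5:-→d6:-→d7:-→d8:H3→d9:- -> H3
  del 127.106.0.0/15 (clear depth 15)
  + 50.0.0.0/8 (H2) depth=8
  lookup 127.106.224.63: bits 01111111011010101110 walk d0:-→d1:-→d2:-→d3:-→d4:-→d5:-→d6:-→d7:-→d8:H3→d9:-→d10:-→d11:-→d12:-→d13:-→d14:-→d15:-→d16:-→d17:-→d18:-→d19:-→d20:H2 -> H2
  lookup 50.0.1.205: bits 00110010 walk d0:-→d1:-→d2:-→d3:-→d4:-→d5:-→d6:-→d7:-→d8:H2 -> H2
  del 127.0.0.0/8 (clear depth 8)
  lookup 50.0.0.112: bits 00110010 walk d0:-→d1:-→d2:-→d3:-→d4:-→d5:-→d6:-→d7:-→d8:H2 -> H2
  + 127.106.235.0/24 (H0) depth=24
  + 127.64.0.0/10 (H1) depth=10
  lookup 127.106.235.0: bits 011111110110101011101011 walk d0:-→d1:-→d2:-→d3:-→d4:-→d5:-→d6:-→d7:-→d8:-→d9:-→d10:H1→d11:-→d12:-→d13:-→d14:-→d15:-→d16:-→d17:-→d18:-→d19:-→d20:H2→d21:-→d22:-→d23:-→d24:H0 -> H0
  + 50.219.138.113/32 (H2) depth=32
  lookup 127.106.235.73: bits 011111110110101011101011 walk d0:-→d1:-→d2:-→d3:-→d4:-→d5:-→d6:-→d7:-→d8:-→d9:-→d10:H1→d11:-→d12:-→d13:-→d14:-→d15:-→d16:-→d17:-→d18:-→d19:-→d20:H2→d21:-→d22:-→d23:-→d24:H0 -> H0
  lookup 120.10.74.200: bits 01111 walk d0:-→d1:-→d2:-→d3:-→d4:-→d5:- -> no-route
  lookup 127.106.235.15: bits 011111110110101011101011 walk d0:-→d1:-→d2:-→d3:-→d4:-→d5:-→d6:-→d7:-→d8:-→d9:-→d10:H1→d11:-→d12:-→d13:-→d14:-→d15:-→d16:-→d17:-→d18:-→d19:-→d20:H2→d21:-→d22:-→d23:-→d24:H0 -> H0
  lookup 127.106.235.60: bits 011111110110101011101011 walk d0:-→d1:-→d2:-→d3:-→d4:-→d5:-→d6:-→d7:-→d8:-→d9:-→d10:H1→d11:-→d12:-→d13:-→d14:-→d15:-→d16:-→d17:-→d18:-→d19:-→d20:H2→d21:-→d22:-→d23:-→d24:H0 -> H0
  + 127.106.0.0/16 (H0) depth=16
  lookup 127.106.224.105: bits 01111111011010101110 walk d0:-→d1:-→d2:-→d3:-→d4:-→d5:-→d6:-→d7:-→d8:-→d9:-→d10:H1→d11:-→d12:-→d13:-→d14:-→d15:-→d16:H0→d17:-→d18:-→d19:-→d20:H2 -> H2
  + 201.128.0.0/9 (H0) depth=9
  lookup 127.64.2.124: bits 0111111101 walk d0:-→d1:-→d2:-→d3:-→d4:-→d5:-→d6:-→d7:-→d8:-→d9:-→d10:H1 -> H1
  lookup 109.50.204.246: bits 011 walk d0:-→d1:-→d2:-→d3:- -> no-route
  lookup 127.64.223.4: bits 0111111101 walk d0:-→d1:-→d2:-→d3:-→d4:-→d5:-→d6:-→d7:-→d8:-→d9:-→d10:H1 -> H1
  lookup 127.106.235.0: bits 011111110110101011101011 walk d0:-→d1:-→d2:-→d3:-→d4:-→d5:-→d6:-→d7:-→d8:-→d9:-→d10:H1→d11:-→d12:-→d13:-→d14:-→d15:-→d16:H0→d17:-→d18:-→d19:-→d20:H2→d21:-→d22:-→d23:-→d24:H0 -> H0
  + 127.106.0.0/16 (H2) depth=16
  + 201.170.48.0/20 (H2) depth=20
  + 50.219.128.0/20 (H3) depth=20
  lookup 201.170.48.31: bits 11001001101010100011 walk d0:-→d1:-→d2:-→d3:-→d4:-→d5:-→d6:-→d7:-→d8:-→d9:H0→d10:-→d11:-→d12:-→d13:-→d14:-→d15:-→d16:-→d17:-→d18:-→d19:-→d20:H2 -> H2
  lookup 127.106.224.25: bits 01111111011010101110 walk d0:-→d1:-→d2:-→d3:-→d4:-→d5:-→d6:-→d7:-→d8:-→d9:-→d10:H1→d11:-→d12:-→d13:-→d14:-→d15:-→d16:H2→d17:-→d18:-→d19:-→d20:H2 -> H2
  lookup 50.39.118.127: bits 00110010 walk d0:-→d1:-→d2:-→d3:-→d4:-→d5:-→d6:-→d7:-→d8:H2 -> H2
  lookup 50.23.146.249: bits 00110010 walk d0:-→d1:-→d2:-→d3:-→d4:-→d5:-→d6:-→d7:-→d8:H2 -> H2

== LOOKUPS ==
["H3","H2","H2","H2","H0","H0","no-route","H0","H0","H2","H1","no-route","H1","H0","H2","H2","H2","H2"]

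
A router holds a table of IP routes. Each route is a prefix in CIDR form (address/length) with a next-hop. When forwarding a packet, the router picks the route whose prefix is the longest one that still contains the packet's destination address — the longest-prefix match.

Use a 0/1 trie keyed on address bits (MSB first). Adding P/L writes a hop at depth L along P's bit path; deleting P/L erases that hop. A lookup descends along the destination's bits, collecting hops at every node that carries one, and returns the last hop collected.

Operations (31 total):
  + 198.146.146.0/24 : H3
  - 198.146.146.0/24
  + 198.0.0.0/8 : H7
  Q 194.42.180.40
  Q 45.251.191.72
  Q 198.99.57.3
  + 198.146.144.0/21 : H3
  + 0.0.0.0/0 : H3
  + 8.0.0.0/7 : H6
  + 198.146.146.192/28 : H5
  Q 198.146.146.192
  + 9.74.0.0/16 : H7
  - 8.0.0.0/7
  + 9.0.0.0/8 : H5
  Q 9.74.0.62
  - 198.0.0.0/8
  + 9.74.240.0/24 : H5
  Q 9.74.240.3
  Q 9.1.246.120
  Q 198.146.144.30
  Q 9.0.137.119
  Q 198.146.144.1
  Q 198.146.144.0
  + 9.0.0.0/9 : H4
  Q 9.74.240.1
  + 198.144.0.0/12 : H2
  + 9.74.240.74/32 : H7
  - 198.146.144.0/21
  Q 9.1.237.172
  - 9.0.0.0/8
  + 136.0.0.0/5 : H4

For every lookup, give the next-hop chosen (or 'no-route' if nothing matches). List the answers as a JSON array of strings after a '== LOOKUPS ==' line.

Apply in order:
  add 198.146.146.0/24 -> H3 at depth 24
  - 198.146.146.0/24 clear@24
  add 198.0.0.0/8 -> H7 at depth 8
  Q 194.42.180.40: descend 11000 ; hops seen [∅] ; pick no-route
  Q 45.251.191.72: descend ε ; hops seen [∅] ; pick no-route
  Q 198.99.57.3: descend 11000110 ; hops seen [H7] ; pick H7
  add 198.146.144.0/21 -> H3 at depth 21
  add 0.0.0.0/0 -> H3 at depth 0
  add 8.0.0.0/7 -> H6 at depth 7
  add 198.146.146.192/28 -> H5 at depth 28
  Q 198.146.146.192: descend 1100011010010010100100101100 ; hops seen [H3,H7,H3,H5] ; pick H5
  add 9.74.0.0/16 -> H7 at depth 16
  - 8.0.0.0/7 clear@7
  add 9.0.0.0/8 -> H5 at depth 8
  Q 9.74.0.62: descend 0000100101001010 ; hops seen [H3,H5,H7] ; pick H7
  - 198.0.0.0/8 clear@8
  add 9.74.240.0/24 -> H5 at depth 24
  Q 9.74.240.3: descend 000010010100101011110000 ; hops seen [H3,H5,H7,H5] ; pick H5
  Q 9.1.246.120: descend 000010010 ; hops seen [H3,H5] ; pick H5
  Q 198.146.144.30: descend 1100011010010010100100 ; hops seen [H3,H3] ; pick H3
  Q 9.0.137.119: descend 000010010 ; hops seen [H3,H5] ; pick H5
  Q 198.146.144.1: descend 1100011010010010100100 ; hops seen [H3,H3] ; pick H3
  Q 198.146.144.0: descend 1100011010010010100100 ; hops seen [H3,H3] ; pick H3
  add 9.0.0.0/9 -> H4 at depth 9
  Q 9.74.240.1: descend 000010010100101011110000 ; hops seen [H3,H5,H4,H7,H5] ; pick H5
  add 198.144.0.0/12 -> H2 at depth 12
  add 9.74.240.74/32 -> H7 at depth 32
  - 198.146.144.0/21 clear@21
  Q 9.1.237.172: descend 000010010 ; hops seen [H3,H5,H4] ; pick H4
  - 9.0.0.0/8 clear@8
  add 136.0.0.0/5 -> H4 at depth 5

== LOOKUPS ==
["no-route","no-route","H7","H5","H7","H5","H5","H3","H5","H3","H3","H5","H4"]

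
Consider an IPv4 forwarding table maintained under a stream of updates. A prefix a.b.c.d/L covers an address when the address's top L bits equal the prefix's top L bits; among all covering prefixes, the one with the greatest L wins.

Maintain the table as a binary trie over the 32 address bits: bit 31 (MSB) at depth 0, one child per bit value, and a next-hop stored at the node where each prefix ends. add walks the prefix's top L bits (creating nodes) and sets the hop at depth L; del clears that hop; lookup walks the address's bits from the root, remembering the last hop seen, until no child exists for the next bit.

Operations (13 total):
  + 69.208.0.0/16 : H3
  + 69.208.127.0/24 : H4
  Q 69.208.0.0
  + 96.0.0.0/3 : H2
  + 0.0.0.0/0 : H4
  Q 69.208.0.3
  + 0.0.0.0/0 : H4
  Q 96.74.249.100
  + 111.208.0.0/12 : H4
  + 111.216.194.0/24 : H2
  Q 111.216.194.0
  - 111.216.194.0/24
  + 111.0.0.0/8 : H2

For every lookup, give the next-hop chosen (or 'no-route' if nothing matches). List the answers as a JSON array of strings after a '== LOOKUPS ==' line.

Apply in order:
  add 69.208.0.0/16 -> H3 at depth 16
  add 69.208.127.0/24 -> H4 at depth 24
  ? 69.208.0.0  path d0:-→d1:-→d2:-→d3:-→d4:-→d5:-→d6:-→d7:-→d8:-→d9:-→d10:-→d11:-→d12:-→d13:-→d14:-→d15:-→d16:H3→d17:-  best=H3
  add 96.0.0.0/3 -> H2 at depth 3
  add 0.0.0.0/0 -> H4 at depth 0
  ? 69.208.0.3  path d0:H4→d1:-→d2:-→d3:-→d4:-→d5:-→d6:-→d7:-→d8:-→d9:-→d10:-→d11:-→d12:-→d13:-→d14:-→d15:-→d16:H3→d17:-  best=H3
  add 0.0.0.0/0 -> H4 at depth 0
  ? 96.74.249.100  path d0:H4→d1:-→d2:-→d3:H2  best=H2
  add 111.208.0.0/12 -> H4 at depth 12
  add 111.216.194.0/24 -> H2 at depth 24
  ? 111.216.194.0  path d0:H4→d1:-→d2:-→d3:H2→d4:-→d5:-→d6:-→d7:-→d8:-→d9:-→d10:-→d11:-→d12:H4→d13:-→d14:-→d15:-→d16:-→d17:-→d18:-→d19:-→d20:-→d21:-→d22:-→d23:-→d24:H2  best=H2
  del 111.216.194.0/24 (clear depth 24)
  add 111.0.0.0/8 -> H2 at depth 8

== LOOKUPS ==
["H3","H3","H2","H2"]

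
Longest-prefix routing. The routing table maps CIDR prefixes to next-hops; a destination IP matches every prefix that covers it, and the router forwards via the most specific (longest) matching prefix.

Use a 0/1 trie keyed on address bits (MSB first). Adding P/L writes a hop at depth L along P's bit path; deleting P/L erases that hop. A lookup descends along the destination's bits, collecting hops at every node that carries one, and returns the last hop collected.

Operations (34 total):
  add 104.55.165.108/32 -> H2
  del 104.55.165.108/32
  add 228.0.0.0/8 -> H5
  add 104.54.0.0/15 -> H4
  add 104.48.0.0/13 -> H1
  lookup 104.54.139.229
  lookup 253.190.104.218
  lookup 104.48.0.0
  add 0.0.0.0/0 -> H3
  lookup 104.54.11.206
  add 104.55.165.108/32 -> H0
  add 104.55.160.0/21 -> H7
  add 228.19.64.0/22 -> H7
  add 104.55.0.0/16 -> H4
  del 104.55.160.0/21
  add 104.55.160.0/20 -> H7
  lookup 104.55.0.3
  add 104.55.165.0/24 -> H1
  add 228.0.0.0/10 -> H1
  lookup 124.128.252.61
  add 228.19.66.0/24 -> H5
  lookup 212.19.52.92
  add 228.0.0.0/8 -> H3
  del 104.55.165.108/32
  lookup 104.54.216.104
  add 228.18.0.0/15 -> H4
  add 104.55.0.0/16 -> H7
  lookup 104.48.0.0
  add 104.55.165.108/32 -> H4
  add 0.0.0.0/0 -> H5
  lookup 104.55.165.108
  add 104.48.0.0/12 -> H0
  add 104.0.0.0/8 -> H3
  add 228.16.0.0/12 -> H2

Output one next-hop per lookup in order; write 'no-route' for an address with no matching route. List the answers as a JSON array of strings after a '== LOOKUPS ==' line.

Process each operation:
  + 104.55.165.108/32 (H2) depth=32
  - 104.55.165.108/32 clear@32
  + 228.0.0.0/8 (H5) depth=8
  + 104.54.0.0/15 (H4) depth=15
  + 104.48.0.0/13 (H1) depth=13
  lookup 104.54.139.229: bits 011010000011011 walk d0:-→d1:-→d2:-→d3:-→d4:-→d5:-→d6:-→d7:-→d8:-→d9:-→d10:-→d11:-→d12:-→d13:H1→d14:-→d15:H4 -> H4
  lookup 253.190.104.218: bits 111 walk d0:-→d1:-→d2:-→d3:- -> no-route
  lookup 104.48.0.0: bits 0110100000110 walk d0:-→d1:-→d2:-→d3:-→d4:-→d5:-→d6:-→d7:-→d8:-→d9:-→d10:-→d11:-→d12:-→d13:H1 -> H1
  + 0.0.0.0/0 (H3) depth=0
  lookup 104.54.11.206: bits 011010000011011 walk d0:H3→d1:-→d2:-→d3:-→d4:-→d5:-→d6:-→d7:-→d8:-→d9:-→d10:-→d11:-→d12:-→d13:H1→d14:-→d15:H4 -> H4
  + 104.55.165.108/32 (H0) depth=32
  + 104.55.160.0/21 (H7) depth=21
  + 228.19.64.0/22 (H7) depth=22
  + 104.55.0.0/16 (H4) depth=16
  - 104.55.160.0/21 clear@21
  + 104.55.160.0/20 (H7) depth=20
  lookup 104.55.0.3: bits 0110100000110111 walk d0:H3→d1:-→d2:-→d3:-→d4:-→d5:-→d6:-→d7:-→d8:-→d9:-→d10:-→d11:-→d12:-→d13:H1→d14:-→d15:H4→d16:H4 -> H4
  + 104.55.165.0/24 (H1) depth=24
  + 228.0.0.0/10 (H1) depth=10
  lookup 124.128.252.61: bits 011 walk d0:H3→d1:-→d2:-→d3:- -> H3
  + 228.19.66.0/24 (H5) depth=24
  lookup 212.19.52.92: bits 11 walk d0:H3→d1:-→d2:- -> H3
  + 228.0.0.0/8 (H3) depth=8
  - 104.55.165.108/32 clear@32
  lookup 104.54.216.104: bits 011010000011011 walk d0:H3→d1:-→d2:-→d3:-→d4:-→d5:-→d6:-→d7:-→d8:-→d9:-→d10:-→d11:-→d12:-→d13:H1→d14:-→d15:H4 -> H4
  + 228.18.0.0/15 (H4) depth=15
  + 104.55.0.0/16 (H7) depth=16
  lookup 104.48.0.0: bits 0110100000110 walk d0:H3→d1:-→d2:-→d3:-→d4:-→d5:-→d6:-→d7:-→d8:-→d9:-→d10:-→d11:-→d12:-→d13:H1 -> H1
  + 104.55.165.108/32 (H4) depth=32
  + 0.0.0.0/0 (H5) depth=0
  lookup 104.55.165.108: bits 01101000001101111010010101101100 walk d0:H5→d1:-→d2:-→d3:-→d4:-→d5:-→d6:-→d7:-→d8:-→d9:-→d10:-→d11:-→d12:-→d13:H1→d14:-→d15:H4→d16:H7→d17:-→d18:-→d19:-→d20:H7→d21:-→d22:-→d23:-→d24:H1→d25:-→d26:-→d27:-→d28:-→d29:-→d30:-→d31:-→d32:H4 -> H4
  + 104.48.0.0/12 (H0) depth=12
  + 104.0.0.0/8 (H3) depth=8
  + 228.16.0.0/12 (H2) depth=12

== LOOKUPS ==
["H4","no-route","H1","H4","H4","H3","H3","H4","H1","H4"]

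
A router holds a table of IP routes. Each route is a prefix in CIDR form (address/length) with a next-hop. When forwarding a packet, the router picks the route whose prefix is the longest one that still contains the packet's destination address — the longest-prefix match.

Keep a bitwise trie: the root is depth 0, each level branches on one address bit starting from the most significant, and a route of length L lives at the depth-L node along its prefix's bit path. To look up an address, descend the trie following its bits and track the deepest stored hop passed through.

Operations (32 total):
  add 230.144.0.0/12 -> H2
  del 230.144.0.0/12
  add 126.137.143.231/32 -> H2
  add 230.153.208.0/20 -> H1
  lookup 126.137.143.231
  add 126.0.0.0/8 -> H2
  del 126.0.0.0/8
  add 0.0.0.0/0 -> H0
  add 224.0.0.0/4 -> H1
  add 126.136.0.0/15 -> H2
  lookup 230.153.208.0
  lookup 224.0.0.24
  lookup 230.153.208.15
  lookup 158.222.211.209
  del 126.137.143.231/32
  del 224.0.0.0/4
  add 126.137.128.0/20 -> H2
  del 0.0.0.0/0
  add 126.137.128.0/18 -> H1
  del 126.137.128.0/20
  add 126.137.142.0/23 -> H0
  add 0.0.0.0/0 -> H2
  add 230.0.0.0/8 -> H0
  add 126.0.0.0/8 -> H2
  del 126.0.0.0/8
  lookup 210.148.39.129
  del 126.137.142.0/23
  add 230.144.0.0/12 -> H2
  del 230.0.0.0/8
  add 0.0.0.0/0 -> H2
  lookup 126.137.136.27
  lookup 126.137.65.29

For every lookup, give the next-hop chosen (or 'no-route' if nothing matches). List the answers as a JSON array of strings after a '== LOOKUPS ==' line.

Trace:
  add 230.144.0.0/12 -> H2 at depth 12
  del 230.144.0.0/12 (clear depth 12)
  add 126.137.143.231/32 -> H2 at depth 32
  add 230.153.208.0/20 -> H1 at depth 20
  ? 126.137.143.231  path d0:-→d1:-→d2:-→d3:-→d4:-→d5:-→d6:-→d7:-→d8:-→d9:-→d10:-→d11:-→d12:-→d13:-→d14:-→d15:-→d16:-→d17:-→d18:-→d19:-→d20:-→d21:-→d22:-→d23:-→d24:-→d25:-→d26:-→d27:-→d28:-→d29:-→d30:-→d31:-→d32:H2  best=H2
  add 126.0.0.0/8 -> H2 at depth 8
  del 126.0.0.0/8 (clear depth 8)
  add 0.0.0.0/0 -> H0 at depth 0
  add 224.0.0.0/4 -> H1 at depth 4
  add 126.136.0.0/15 -> H2 at depth 15
  ? 230.153.208.0  path d0:H0→d1:-→d2:-→d3:-→d4:H1→d5:-→d6:-→d7:-→d8:-→d9:-→d10:-→d11:-→d12:-→d13:-→d14:-→d15:-→d16:-→d17:-→d18:-→d19:-→d20:H1  best=H1
  ? 224.0.0.24  path d0:H0→d1:-→d2:-→d3:-→d4:H1→d5:-  best=H1
  ? 230.153.208.15  path d0:H0→d1:-→d2:-→d3:-→d4:H1→d5:-→d6:-→d7:-→d8:-→d9:-→d10:-→d11:-→d12:-→d13:-→d14:-→d15:-→d16:-→d17:-→d18:-→d19:-→d20:H1  best=H1
  ? 158.222.211.209  path d0:H0→d1:-  best=H0
  del 126.137.143.231/32 (clear depth 32)
  del 224.0.0.0/4 (clear depth 4)
  add 126.137.128.0/20 -> H2 at depth 20
  del 0.0.0.0/0 (clear depth 0)
  add 126.137.128.0/18 -> H1 at depth 18
  del 126.137.128.0/20 (clear depth 20)
  add 126.137.142.0/23 -> H0 at depth 23
  add 0.0.0.0/0 -> H2 at depth 0
  add 230.0.0.0/8 -> H0 at depth 8
  add 126.0.0.0/8 -> H2 at depth 8
  del 126.0.0.0/8 (clear depth 8)
  ? 210.148.39.129  path d0:H2→d1:-→d2:-  best=H2
  del 126.137.142.0/23 (clear depth 23)
  add 230.144.0.0/12 -> H2 at depth 12
  del 230.0.0.0/8 (clear depth 8)
  add 0.0.0.0/0 -> H2 at depth 0
  ? 126.137.136.27  path d0:H2→d1:-→d2:-→d3:-→d4:-→d5:-→d6:-→d7:-→d8:-→d9:-→d10:-→d11:-→d12:-→d13:-→d14:-→d15:H2→d16:-→d17:-→d18:H1→d19:-→d20:-→d21:-  best=H1
  ? 126.137.65.29  path d0:H2→d1:-→d2:-→d3:-→d4:-→d5:-→d6:-→d7:-→d8:-→d9:-→d10:-→d11:-→d12:-→d13:-→d14:-→d15:H2→d16:-  best=H2

== LOOKUPS ==
["H2","H1","H1","H1","H0","H2","H1","H2"]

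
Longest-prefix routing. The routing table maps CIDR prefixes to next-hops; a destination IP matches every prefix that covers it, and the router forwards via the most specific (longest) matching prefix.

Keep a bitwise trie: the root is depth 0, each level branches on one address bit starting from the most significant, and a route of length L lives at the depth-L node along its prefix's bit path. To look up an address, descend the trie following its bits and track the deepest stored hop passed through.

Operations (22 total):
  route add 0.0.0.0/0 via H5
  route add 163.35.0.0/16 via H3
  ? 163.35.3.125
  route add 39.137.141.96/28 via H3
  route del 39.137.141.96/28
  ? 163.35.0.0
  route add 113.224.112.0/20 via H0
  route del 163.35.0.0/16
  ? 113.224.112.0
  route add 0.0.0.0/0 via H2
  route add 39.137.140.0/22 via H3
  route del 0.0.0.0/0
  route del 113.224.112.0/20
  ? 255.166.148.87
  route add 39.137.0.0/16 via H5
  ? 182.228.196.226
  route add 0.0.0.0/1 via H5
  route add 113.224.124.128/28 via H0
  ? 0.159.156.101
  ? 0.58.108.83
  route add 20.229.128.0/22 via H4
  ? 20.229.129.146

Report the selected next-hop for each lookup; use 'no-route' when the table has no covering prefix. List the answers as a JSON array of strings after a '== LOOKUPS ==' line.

Apply in order:
  add 0.0.0.0/0 -> H5 at depth 0
  add 163.35.0.0/16 -> H3 at depth 16
  Q 163.35.3.125: descend 1010001100100011 ; hops seen [H5,H3] ; pick H3
  add 39.137.141.96/28 -> H3 at depth 28
  - 39.137.141.96/28 clear@28
  Q 163.35.0.0: descend 1010001100100011 ; hops seen [H5,H3] ; pick H3
  add 113.224.112.0/20 -> H0 at depth 20
  - 163.35.0.0/16 clear@16
  Q 113.224.112.0: descend 01110001111000000111 ; hops seen [H5,H0] ; pick H0
  add 0.0.0.0/0 -> H2 at depth 0
  add 39.137.140.0/22 -> H3 at depth 22
  - 0.0.0.0/0 clear@0
  - 113.224.112.0/20 clear@20
  Q 255.166.148.87: descend 1 ; hops seen [∅] ; pick no-route
  add 39.137.0.0/16 -> H5 at depth 16
  Q 182.228.196.226: descend 101 ; hops seen [∅] ; pick no-route
  add 0.0.0.0/1 -> H5 at depth 1
  add 113.224.124.128/28 -> H0 at depth 28
  Q 0.159.156.101: descend 00 ; hops seen [H5] ; pick H5
  Q 0.58.108.83: descend 00 ; hops seen [H5] ; pick H5
  add 20.229.128.0/22 -> H4 at depth 22
  Q 20.229.129.146: descend 0001010011100101100000 ; hops seen [H5,H4] ; pick H4

== LOOKUPS ==
["H3","H3","H0","no-route","no-route","H5","H5","H4"]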